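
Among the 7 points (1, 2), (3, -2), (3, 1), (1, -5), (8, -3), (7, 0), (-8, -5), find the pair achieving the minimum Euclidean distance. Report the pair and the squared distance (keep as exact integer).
Pair = ((1, 2), (3, 1)); squared distance = 5

Compute all C(7, 2) = 21 pairwise squared distances (x_i − x_j)² + (y_i − y_j)². The minimum is 5, attained by the pair ((1, 2), (3, 1)).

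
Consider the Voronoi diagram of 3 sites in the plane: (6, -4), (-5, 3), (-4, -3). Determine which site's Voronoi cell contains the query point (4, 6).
Nearest site = (-5, 3)

The Voronoi cell of site s contains exactly those query points closer to s than to any other site. Compute squared distances from q = (4, 6) to each site:
  (-5 − 4)² + (3 − 6)² = 90
  (6 − 4)² + (-4 − 6)² = 104
  (-4 − 4)² + (-3 − 6)² = 145
Minimum is attained by (-5, 3), so q lies in its Voronoi cell.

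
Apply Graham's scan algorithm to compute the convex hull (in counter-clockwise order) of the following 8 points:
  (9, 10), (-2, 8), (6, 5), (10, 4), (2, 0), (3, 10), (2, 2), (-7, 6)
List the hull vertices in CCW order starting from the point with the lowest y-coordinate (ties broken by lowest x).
Hull (CCW) = [(2, 0), (10, 4), (9, 10), (3, 10), (-7, 6)]

Graham scan procedure:
  1. Find the pivot p₀ = point with lowest y (tie → lowest x): (2, 0).
  2. Sort the remaining points by polar angle around p₀.
  3. Walk through sorted points, maintaining a stack; pop the top while the last three entries make a non-left turn (cross product ≤ 0).
  4. Final stack is the convex hull in CCW order: (2, 0), (10, 4), (9, 10), (3, 10), (-7, 6).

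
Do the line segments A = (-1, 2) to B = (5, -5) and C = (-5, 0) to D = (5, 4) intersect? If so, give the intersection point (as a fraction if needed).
Yes; intersection at (-35/47, 80/47) (t = 2/47 on AB, s = 20/47 on CD)

Parametrize AB as A + t(B − A) = (-1 + 6 t, 2 + -7 t) and CD as C + s(D − C) = (-5 + 10 s, 0 + 4 s). Solve the linear system for (t, s). Determinant = -94 ≠ 0, so a unique intersection of the containing lines exists. Solution: t = 2/47, s = 20/47 — both in [0, 1], so the segments cross. Intersection point: (-35/47, 80/47).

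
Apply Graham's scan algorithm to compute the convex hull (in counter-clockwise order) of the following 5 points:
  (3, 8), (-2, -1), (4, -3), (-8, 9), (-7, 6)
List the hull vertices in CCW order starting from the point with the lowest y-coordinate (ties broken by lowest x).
Hull (CCW) = [(4, -3), (3, 8), (-8, 9), (-7, 6), (-2, -1)]

Graham scan procedure:
  1. Find the pivot p₀ = point with lowest y (tie → lowest x): (4, -3).
  2. Sort the remaining points by polar angle around p₀.
  3. Walk through sorted points, maintaining a stack; pop the top while the last three entries make a non-left turn (cross product ≤ 0).
  4. Final stack is the convex hull in CCW order: (4, -3), (3, 8), (-8, 9), (-7, 6), (-2, -1).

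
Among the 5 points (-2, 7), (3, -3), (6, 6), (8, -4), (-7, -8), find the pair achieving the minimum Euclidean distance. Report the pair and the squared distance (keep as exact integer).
Pair = ((3, -3), (8, -4)); squared distance = 26

Compute all C(5, 2) = 10 pairwise squared distances (x_i − x_j)² + (y_i − y_j)². The minimum is 26, attained by the pair ((3, -3), (8, -4)).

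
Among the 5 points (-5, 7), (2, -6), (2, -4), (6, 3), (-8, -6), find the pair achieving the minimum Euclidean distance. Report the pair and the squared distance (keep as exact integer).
Pair = ((2, -6), (2, -4)); squared distance = 4

Compute all C(5, 2) = 10 pairwise squared distances (x_i − x_j)² + (y_i − y_j)². The minimum is 4, attained by the pair ((2, -6), (2, -4)).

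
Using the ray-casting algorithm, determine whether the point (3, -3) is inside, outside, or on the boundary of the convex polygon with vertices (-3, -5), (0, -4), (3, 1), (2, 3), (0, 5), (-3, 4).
The point (3, -3) lies strictly outside the polygon

Cast a horizontal ray to the right from the query point and count how many polygon edges it crosses (each edge strictly once or zero times, handled with the usual half-open convention). 
Parity of crossings → even ⇒ outside.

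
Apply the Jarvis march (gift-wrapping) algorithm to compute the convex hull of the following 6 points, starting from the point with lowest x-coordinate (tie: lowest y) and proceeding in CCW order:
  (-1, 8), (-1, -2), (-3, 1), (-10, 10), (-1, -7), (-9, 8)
Hull (CCW) = [(-10, 10), (-9, 8), (-1, -7), (-1, 8)]

Jarvis march: at each step, from the current hull vertex p, select the next vertex q as the point such that every other point lies strictly to the left of (or on) the directed line p → q. (Equivalently: for every other point r, the cross product (q − p) × (r − p) ≥ 0.)
Starting point (lowest x, tie lowest y): (-10, 10). Wrap until returning to start. Resulting hull: (-10, 10), (-9, 8), (-1, -7), (-1, 8).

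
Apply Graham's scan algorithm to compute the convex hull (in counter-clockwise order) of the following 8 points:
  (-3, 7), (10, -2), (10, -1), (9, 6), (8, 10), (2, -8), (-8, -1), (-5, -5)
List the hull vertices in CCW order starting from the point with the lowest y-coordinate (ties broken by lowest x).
Hull (CCW) = [(2, -8), (10, -2), (10, -1), (9, 6), (8, 10), (-3, 7), (-8, -1), (-5, -5)]

Graham scan procedure:
  1. Find the pivot p₀ = point with lowest y (tie → lowest x): (2, -8).
  2. Sort the remaining points by polar angle around p₀.
  3. Walk through sorted points, maintaining a stack; pop the top while the last three entries make a non-left turn (cross product ≤ 0).
  4. Final stack is the convex hull in CCW order: (2, -8), (10, -2), (10, -1), (9, 6), (8, 10), (-3, 7), (-8, -1), (-5, -5).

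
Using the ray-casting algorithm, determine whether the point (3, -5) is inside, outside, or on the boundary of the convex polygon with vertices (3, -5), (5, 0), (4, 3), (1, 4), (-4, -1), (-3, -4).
The point (3, -5) lies on the polygon boundary

Boundary check: the query satisfies the collinearity and bounding-box conditions for some polygon edge, so it lies exactly on the boundary.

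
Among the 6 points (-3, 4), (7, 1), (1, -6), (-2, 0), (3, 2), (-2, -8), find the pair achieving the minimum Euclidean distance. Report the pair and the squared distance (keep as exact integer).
Pair = ((1, -6), (-2, -8)); squared distance = 13

Compute all C(6, 2) = 15 pairwise squared distances (x_i − x_j)² + (y_i − y_j)². The minimum is 13, attained by the pair ((1, -6), (-2, -8)).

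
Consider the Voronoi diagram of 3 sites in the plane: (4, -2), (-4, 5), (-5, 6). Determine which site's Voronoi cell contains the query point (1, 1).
Nearest site = (4, -2)

The Voronoi cell of site s contains exactly those query points closer to s than to any other site. Compute squared distances from q = (1, 1) to each site:
  (4 − 1)² + (-2 − 1)² = 18
  (-4 − 1)² + (5 − 1)² = 41
  (-5 − 1)² + (6 − 1)² = 61
Minimum is attained by (4, -2), so q lies in its Voronoi cell.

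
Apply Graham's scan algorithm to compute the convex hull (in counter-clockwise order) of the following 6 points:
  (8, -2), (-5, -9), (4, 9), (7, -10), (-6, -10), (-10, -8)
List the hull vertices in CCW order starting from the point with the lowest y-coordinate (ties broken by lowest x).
Hull (CCW) = [(-6, -10), (7, -10), (8, -2), (4, 9), (-10, -8)]

Graham scan procedure:
  1. Find the pivot p₀ = point with lowest y (tie → lowest x): (-6, -10).
  2. Sort the remaining points by polar angle around p₀.
  3. Walk through sorted points, maintaining a stack; pop the top while the last three entries make a non-left turn (cross product ≤ 0).
  4. Final stack is the convex hull in CCW order: (-6, -10), (7, -10), (8, -2), (4, 9), (-10, -8).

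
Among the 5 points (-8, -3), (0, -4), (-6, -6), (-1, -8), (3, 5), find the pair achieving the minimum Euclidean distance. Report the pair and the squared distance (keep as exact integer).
Pair = ((-8, -3), (-6, -6)); squared distance = 13

Compute all C(5, 2) = 10 pairwise squared distances (x_i − x_j)² + (y_i − y_j)². The minimum is 13, attained by the pair ((-8, -3), (-6, -6)).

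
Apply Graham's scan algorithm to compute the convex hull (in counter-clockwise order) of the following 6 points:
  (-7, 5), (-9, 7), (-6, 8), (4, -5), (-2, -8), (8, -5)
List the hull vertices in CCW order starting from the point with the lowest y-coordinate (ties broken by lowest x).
Hull (CCW) = [(-2, -8), (8, -5), (-6, 8), (-9, 7)]

Graham scan procedure:
  1. Find the pivot p₀ = point with lowest y (tie → lowest x): (-2, -8).
  2. Sort the remaining points by polar angle around p₀.
  3. Walk through sorted points, maintaining a stack; pop the top while the last three entries make a non-left turn (cross product ≤ 0).
  4. Final stack is the convex hull in CCW order: (-2, -8), (8, -5), (-6, 8), (-9, 7).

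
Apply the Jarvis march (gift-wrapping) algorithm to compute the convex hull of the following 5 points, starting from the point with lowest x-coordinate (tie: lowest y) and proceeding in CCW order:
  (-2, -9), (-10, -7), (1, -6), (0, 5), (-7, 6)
Hull (CCW) = [(-10, -7), (-2, -9), (1, -6), (0, 5), (-7, 6)]

Jarvis march: at each step, from the current hull vertex p, select the next vertex q as the point such that every other point lies strictly to the left of (or on) the directed line p → q. (Equivalently: for every other point r, the cross product (q − p) × (r − p) ≥ 0.)
Starting point (lowest x, tie lowest y): (-10, -7). Wrap until returning to start. Resulting hull: (-10, -7), (-2, -9), (1, -6), (0, 5), (-7, 6).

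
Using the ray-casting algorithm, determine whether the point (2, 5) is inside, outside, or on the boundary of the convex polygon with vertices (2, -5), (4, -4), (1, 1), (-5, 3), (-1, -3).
The point (2, 5) lies strictly outside the polygon

Cast a horizontal ray to the right from the query point and count how many polygon edges it crosses (each edge strictly once or zero times, handled with the usual half-open convention). 
Parity of crossings → even ⇒ outside.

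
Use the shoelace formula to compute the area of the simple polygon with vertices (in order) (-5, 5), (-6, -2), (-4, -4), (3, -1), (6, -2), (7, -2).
Area = 99/2

Shoelace formula: Area = (1/2) |Σ_i (x_i · y_{i+1} − x_{i+1} · y_i)| (indices mod n). Compute each cross term:
  (-5)(-2) − (-6)(5) = 40
  (-6)(-4) − (-4)(-2) = 16
  (-4)(-1) − (3)(-4) = 16
  (3)(-2) − (6)(-1) = 0
  (6)(-2) − (7)(-2) = 2
  (7)(5) − (-5)(-2) = 25
Sum = 99, so (signed) Area = 99/2 = 99/2, |Area| = 99/2.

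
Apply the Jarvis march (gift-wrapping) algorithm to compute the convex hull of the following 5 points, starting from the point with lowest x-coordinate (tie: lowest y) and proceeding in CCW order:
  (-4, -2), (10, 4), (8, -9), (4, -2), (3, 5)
Hull (CCW) = [(-4, -2), (8, -9), (10, 4), (3, 5)]

Jarvis march: at each step, from the current hull vertex p, select the next vertex q as the point such that every other point lies strictly to the left of (or on) the directed line p → q. (Equivalently: for every other point r, the cross product (q − p) × (r − p) ≥ 0.)
Starting point (lowest x, tie lowest y): (-4, -2). Wrap until returning to start. Resulting hull: (-4, -2), (8, -9), (10, 4), (3, 5).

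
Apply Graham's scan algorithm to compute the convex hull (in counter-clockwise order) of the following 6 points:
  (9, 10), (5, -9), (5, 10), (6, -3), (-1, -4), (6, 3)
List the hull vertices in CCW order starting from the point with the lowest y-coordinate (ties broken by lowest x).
Hull (CCW) = [(5, -9), (9, 10), (5, 10), (-1, -4)]

Graham scan procedure:
  1. Find the pivot p₀ = point with lowest y (tie → lowest x): (5, -9).
  2. Sort the remaining points by polar angle around p₀.
  3. Walk through sorted points, maintaining a stack; pop the top while the last three entries make a non-left turn (cross product ≤ 0).
  4. Final stack is the convex hull in CCW order: (5, -9), (9, 10), (5, 10), (-1, -4).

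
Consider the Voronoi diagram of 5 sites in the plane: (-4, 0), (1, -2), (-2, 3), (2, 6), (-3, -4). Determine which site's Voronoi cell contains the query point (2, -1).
Nearest site = (1, -2)

The Voronoi cell of site s contains exactly those query points closer to s than to any other site. Compute squared distances from q = (2, -1) to each site:
  (1 − 2)² + (-2 − -1)² = 2
  (-2 − 2)² + (3 − -1)² = 32
  (-3 − 2)² + (-4 − -1)² = 34
  (-4 − 2)² + (0 − -1)² = 37
  (2 − 2)² + (6 − -1)² = 49
Minimum is attained by (1, -2), so q lies in its Voronoi cell.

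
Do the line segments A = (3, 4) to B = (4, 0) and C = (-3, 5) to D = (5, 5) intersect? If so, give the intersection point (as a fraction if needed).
No (intersection of containing lines falls outside at least one segment)

Parametrize and solve: t = -1/4, s = 23/32. At least one of these is outside [0, 1], so the segments do not intersect.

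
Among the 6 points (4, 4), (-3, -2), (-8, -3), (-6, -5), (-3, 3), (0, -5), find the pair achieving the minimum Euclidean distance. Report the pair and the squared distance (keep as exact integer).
Pair = ((-8, -3), (-6, -5)); squared distance = 8

Compute all C(6, 2) = 15 pairwise squared distances (x_i − x_j)² + (y_i − y_j)². The minimum is 8, attained by the pair ((-8, -3), (-6, -5)).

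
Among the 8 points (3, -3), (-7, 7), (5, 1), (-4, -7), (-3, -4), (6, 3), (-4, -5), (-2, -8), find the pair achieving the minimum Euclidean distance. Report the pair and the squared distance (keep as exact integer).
Pair = ((-3, -4), (-4, -5)); squared distance = 2

Compute all C(8, 2) = 28 pairwise squared distances (x_i − x_j)² + (y_i − y_j)². The minimum is 2, attained by the pair ((-3, -4), (-4, -5)).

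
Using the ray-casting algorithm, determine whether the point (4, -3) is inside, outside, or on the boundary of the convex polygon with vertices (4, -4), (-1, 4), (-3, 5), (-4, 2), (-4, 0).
The point (4, -3) lies strictly outside the polygon

Cast a horizontal ray to the right from the query point and count how many polygon edges it crosses (each edge strictly once or zero times, handled with the usual half-open convention). 
Parity of crossings → even ⇒ outside.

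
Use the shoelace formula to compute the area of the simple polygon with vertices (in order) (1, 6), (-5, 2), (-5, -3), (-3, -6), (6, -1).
Area = 77

Shoelace formula: Area = (1/2) |Σ_i (x_i · y_{i+1} − x_{i+1} · y_i)| (indices mod n). Compute each cross term:
  (1)(2) − (-5)(6) = 32
  (-5)(-3) − (-5)(2) = 25
  (-5)(-6) − (-3)(-3) = 21
  (-3)(-1) − (6)(-6) = 39
  (6)(6) − (1)(-1) = 37
Sum = 154, so (signed) Area = 154/2 = 77, |Area| = 77.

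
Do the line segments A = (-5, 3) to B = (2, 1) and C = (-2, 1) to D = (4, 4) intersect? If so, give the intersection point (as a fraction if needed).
Yes; intersection at (-6/11, 19/11) (t = 7/11 on AB, s = 8/33 on CD)

Parametrize AB as A + t(B − A) = (-5 + 7 t, 3 + -2 t) and CD as C + s(D − C) = (-2 + 6 s, 1 + 3 s). Solve the linear system for (t, s). Determinant = -33 ≠ 0, so a unique intersection of the containing lines exists. Solution: t = 7/11, s = 8/33 — both in [0, 1], so the segments cross. Intersection point: (-6/11, 19/11).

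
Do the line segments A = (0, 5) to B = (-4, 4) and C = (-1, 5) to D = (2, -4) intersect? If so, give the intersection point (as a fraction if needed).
Yes; intersection at (-12/13, 62/13) (t = 3/13 on AB, s = 1/39 on CD)

Parametrize AB as A + t(B − A) = (0 + -4 t, 5 + -1 t) and CD as C + s(D − C) = (-1 + 3 s, 5 + -9 s). Solve the linear system for (t, s). Determinant = -39 ≠ 0, so a unique intersection of the containing lines exists. Solution: t = 3/13, s = 1/39 — both in [0, 1], so the segments cross. Intersection point: (-12/13, 62/13).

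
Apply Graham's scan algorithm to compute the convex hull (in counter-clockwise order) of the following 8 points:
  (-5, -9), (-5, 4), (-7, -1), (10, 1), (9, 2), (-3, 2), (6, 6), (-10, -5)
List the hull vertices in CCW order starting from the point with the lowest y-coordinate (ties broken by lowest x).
Hull (CCW) = [(-5, -9), (10, 1), (6, 6), (-5, 4), (-10, -5)]

Graham scan procedure:
  1. Find the pivot p₀ = point with lowest y (tie → lowest x): (-5, -9).
  2. Sort the remaining points by polar angle around p₀.
  3. Walk through sorted points, maintaining a stack; pop the top while the last three entries make a non-left turn (cross product ≤ 0).
  4. Final stack is the convex hull in CCW order: (-5, -9), (10, 1), (6, 6), (-5, 4), (-10, -5).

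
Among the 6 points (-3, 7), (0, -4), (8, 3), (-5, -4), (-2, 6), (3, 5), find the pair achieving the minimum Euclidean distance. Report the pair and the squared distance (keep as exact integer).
Pair = ((-3, 7), (-2, 6)); squared distance = 2

Compute all C(6, 2) = 15 pairwise squared distances (x_i − x_j)² + (y_i − y_j)². The minimum is 2, attained by the pair ((-3, 7), (-2, 6)).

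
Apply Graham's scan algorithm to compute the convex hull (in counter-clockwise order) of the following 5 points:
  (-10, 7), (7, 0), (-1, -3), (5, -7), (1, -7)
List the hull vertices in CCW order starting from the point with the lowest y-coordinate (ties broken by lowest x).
Hull (CCW) = [(1, -7), (5, -7), (7, 0), (-10, 7)]

Graham scan procedure:
  1. Find the pivot p₀ = point with lowest y (tie → lowest x): (1, -7).
  2. Sort the remaining points by polar angle around p₀.
  3. Walk through sorted points, maintaining a stack; pop the top while the last three entries make a non-left turn (cross product ≤ 0).
  4. Final stack is the convex hull in CCW order: (1, -7), (5, -7), (7, 0), (-10, 7).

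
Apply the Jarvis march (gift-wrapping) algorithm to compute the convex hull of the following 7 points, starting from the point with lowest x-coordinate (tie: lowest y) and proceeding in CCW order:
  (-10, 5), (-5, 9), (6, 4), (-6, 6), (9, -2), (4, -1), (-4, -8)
Hull (CCW) = [(-10, 5), (-4, -8), (9, -2), (6, 4), (-5, 9)]

Jarvis march: at each step, from the current hull vertex p, select the next vertex q as the point such that every other point lies strictly to the left of (or on) the directed line p → q. (Equivalently: for every other point r, the cross product (q − p) × (r − p) ≥ 0.)
Starting point (lowest x, tie lowest y): (-10, 5). Wrap until returning to start. Resulting hull: (-10, 5), (-4, -8), (9, -2), (6, 4), (-5, 9).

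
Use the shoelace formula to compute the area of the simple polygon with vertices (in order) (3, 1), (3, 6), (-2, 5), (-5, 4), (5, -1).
Area = 26

Shoelace formula: Area = (1/2) |Σ_i (x_i · y_{i+1} − x_{i+1} · y_i)| (indices mod n). Compute each cross term:
  (3)(6) − (3)(1) = 15
  (3)(5) − (-2)(6) = 27
  (-2)(4) − (-5)(5) = 17
  (-5)(-1) − (5)(4) = -15
  (5)(1) − (3)(-1) = 8
Sum = 52, so (signed) Area = 52/2 = 26, |Area| = 26.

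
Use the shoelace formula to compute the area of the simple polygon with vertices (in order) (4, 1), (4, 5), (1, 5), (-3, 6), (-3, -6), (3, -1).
Area = 58

Shoelace formula: Area = (1/2) |Σ_i (x_i · y_{i+1} − x_{i+1} · y_i)| (indices mod n). Compute each cross term:
  (4)(5) − (4)(1) = 16
  (4)(5) − (1)(5) = 15
  (1)(6) − (-3)(5) = 21
  (-3)(-6) − (-3)(6) = 36
  (-3)(-1) − (3)(-6) = 21
  (3)(1) − (4)(-1) = 7
Sum = 116, so (signed) Area = 116/2 = 58, |Area| = 58.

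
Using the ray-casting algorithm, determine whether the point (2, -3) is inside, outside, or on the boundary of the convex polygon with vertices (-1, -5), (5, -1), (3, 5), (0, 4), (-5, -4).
The point (2, -3) lies on the polygon boundary

Boundary check: the query satisfies the collinearity and bounding-box conditions for some polygon edge, so it lies exactly on the boundary.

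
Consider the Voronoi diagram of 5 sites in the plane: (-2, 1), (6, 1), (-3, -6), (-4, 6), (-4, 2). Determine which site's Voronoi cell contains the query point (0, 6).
Nearest site = (-4, 6)

The Voronoi cell of site s contains exactly those query points closer to s than to any other site. Compute squared distances from q = (0, 6) to each site:
  (-4 − 0)² + (6 − 6)² = 16
  (-2 − 0)² + (1 − 6)² = 29
  (-4 − 0)² + (2 − 6)² = 32
  (6 − 0)² + (1 − 6)² = 61
  (-3 − 0)² + (-6 − 6)² = 153
Minimum is attained by (-4, 6), so q lies in its Voronoi cell.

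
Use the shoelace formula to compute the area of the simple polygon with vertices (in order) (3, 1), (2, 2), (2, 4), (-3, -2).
Area = 19/2

Shoelace formula: Area = (1/2) |Σ_i (x_i · y_{i+1} − x_{i+1} · y_i)| (indices mod n). Compute each cross term:
  (3)(2) − (2)(1) = 4
  (2)(4) − (2)(2) = 4
  (2)(-2) − (-3)(4) = 8
  (-3)(1) − (3)(-2) = 3
Sum = 19, so (signed) Area = 19/2 = 19/2, |Area| = 19/2.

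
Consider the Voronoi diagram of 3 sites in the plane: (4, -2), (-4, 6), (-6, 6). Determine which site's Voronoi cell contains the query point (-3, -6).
Nearest site = (4, -2)

The Voronoi cell of site s contains exactly those query points closer to s than to any other site. Compute squared distances from q = (-3, -6) to each site:
  (4 − -3)² + (-2 − -6)² = 65
  (-4 − -3)² + (6 − -6)² = 145
  (-6 − -3)² + (6 − -6)² = 153
Minimum is attained by (4, -2), so q lies in its Voronoi cell.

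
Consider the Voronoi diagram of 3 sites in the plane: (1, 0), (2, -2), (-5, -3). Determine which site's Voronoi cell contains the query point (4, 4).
Nearest site = (1, 0)

The Voronoi cell of site s contains exactly those query points closer to s than to any other site. Compute squared distances from q = (4, 4) to each site:
  (1 − 4)² + (0 − 4)² = 25
  (2 − 4)² + (-2 − 4)² = 40
  (-5 − 4)² + (-3 − 4)² = 130
Minimum is attained by (1, 0), so q lies in its Voronoi cell.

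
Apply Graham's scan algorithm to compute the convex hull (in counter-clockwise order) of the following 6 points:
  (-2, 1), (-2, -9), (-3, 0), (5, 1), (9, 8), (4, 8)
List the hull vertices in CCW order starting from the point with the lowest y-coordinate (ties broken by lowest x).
Hull (CCW) = [(-2, -9), (5, 1), (9, 8), (4, 8), (-3, 0)]

Graham scan procedure:
  1. Find the pivot p₀ = point with lowest y (tie → lowest x): (-2, -9).
  2. Sort the remaining points by polar angle around p₀.
  3. Walk through sorted points, maintaining a stack; pop the top while the last three entries make a non-left turn (cross product ≤ 0).
  4. Final stack is the convex hull in CCW order: (-2, -9), (5, 1), (9, 8), (4, 8), (-3, 0).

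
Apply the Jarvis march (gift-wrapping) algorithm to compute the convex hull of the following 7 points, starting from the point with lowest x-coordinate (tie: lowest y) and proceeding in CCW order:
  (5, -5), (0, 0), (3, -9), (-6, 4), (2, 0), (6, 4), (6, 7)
Hull (CCW) = [(-6, 4), (3, -9), (5, -5), (6, 4), (6, 7)]

Jarvis march: at each step, from the current hull vertex p, select the next vertex q as the point such that every other point lies strictly to the left of (or on) the directed line p → q. (Equivalently: for every other point r, the cross product (q − p) × (r − p) ≥ 0.)
Starting point (lowest x, tie lowest y): (-6, 4). Wrap until returning to start. Resulting hull: (-6, 4), (3, -9), (5, -5), (6, 4), (6, 7).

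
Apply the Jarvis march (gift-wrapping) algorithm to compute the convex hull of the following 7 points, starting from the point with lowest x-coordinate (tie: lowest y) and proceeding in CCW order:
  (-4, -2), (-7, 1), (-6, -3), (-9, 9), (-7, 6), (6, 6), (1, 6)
Hull (CCW) = [(-9, 9), (-6, -3), (-4, -2), (6, 6)]

Jarvis march: at each step, from the current hull vertex p, select the next vertex q as the point such that every other point lies strictly to the left of (or on) the directed line p → q. (Equivalently: for every other point r, the cross product (q − p) × (r − p) ≥ 0.)
Starting point (lowest x, tie lowest y): (-9, 9). Wrap until returning to start. Resulting hull: (-9, 9), (-6, -3), (-4, -2), (6, 6).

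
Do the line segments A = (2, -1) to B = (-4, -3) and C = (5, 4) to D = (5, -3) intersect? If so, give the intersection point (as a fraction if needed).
No (intersection of containing lines falls outside at least one segment)

Parametrize and solve: t = -1/2, s = 4/7. At least one of these is outside [0, 1], so the segments do not intersect.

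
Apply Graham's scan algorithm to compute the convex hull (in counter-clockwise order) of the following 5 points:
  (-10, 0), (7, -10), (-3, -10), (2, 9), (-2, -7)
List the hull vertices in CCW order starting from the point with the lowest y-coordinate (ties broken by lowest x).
Hull (CCW) = [(-3, -10), (7, -10), (2, 9), (-10, 0)]

Graham scan procedure:
  1. Find the pivot p₀ = point with lowest y (tie → lowest x): (-3, -10).
  2. Sort the remaining points by polar angle around p₀.
  3. Walk through sorted points, maintaining a stack; pop the top while the last three entries make a non-left turn (cross product ≤ 0).
  4. Final stack is the convex hull in CCW order: (-3, -10), (7, -10), (2, 9), (-10, 0).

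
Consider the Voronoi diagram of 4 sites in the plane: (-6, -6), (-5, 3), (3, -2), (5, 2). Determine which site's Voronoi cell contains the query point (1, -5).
Nearest site = (3, -2)

The Voronoi cell of site s contains exactly those query points closer to s than to any other site. Compute squared distances from q = (1, -5) to each site:
  (3 − 1)² + (-2 − -5)² = 13
  (-6 − 1)² + (-6 − -5)² = 50
  (5 − 1)² + (2 − -5)² = 65
  (-5 − 1)² + (3 − -5)² = 100
Minimum is attained by (3, -2), so q lies in its Voronoi cell.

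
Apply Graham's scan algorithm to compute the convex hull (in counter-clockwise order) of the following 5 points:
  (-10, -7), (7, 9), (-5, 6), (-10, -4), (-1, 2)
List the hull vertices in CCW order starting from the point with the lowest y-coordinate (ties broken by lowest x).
Hull (CCW) = [(-10, -7), (7, 9), (-5, 6), (-10, -4)]

Graham scan procedure:
  1. Find the pivot p₀ = point with lowest y (tie → lowest x): (-10, -7).
  2. Sort the remaining points by polar angle around p₀.
  3. Walk through sorted points, maintaining a stack; pop the top while the last three entries make a non-left turn (cross product ≤ 0).
  4. Final stack is the convex hull in CCW order: (-10, -7), (7, 9), (-5, 6), (-10, -4).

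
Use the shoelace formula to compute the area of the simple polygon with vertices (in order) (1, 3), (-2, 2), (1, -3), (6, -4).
Area = 24

Shoelace formula: Area = (1/2) |Σ_i (x_i · y_{i+1} − x_{i+1} · y_i)| (indices mod n). Compute each cross term:
  (1)(2) − (-2)(3) = 8
  (-2)(-3) − (1)(2) = 4
  (1)(-4) − (6)(-3) = 14
  (6)(3) − (1)(-4) = 22
Sum = 48, so (signed) Area = 48/2 = 24, |Area| = 24.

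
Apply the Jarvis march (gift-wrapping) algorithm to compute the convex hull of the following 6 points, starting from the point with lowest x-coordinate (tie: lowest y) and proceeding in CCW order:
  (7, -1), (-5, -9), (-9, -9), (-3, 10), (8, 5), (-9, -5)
Hull (CCW) = [(-9, -9), (-5, -9), (7, -1), (8, 5), (-3, 10), (-9, -5)]

Jarvis march: at each step, from the current hull vertex p, select the next vertex q as the point such that every other point lies strictly to the left of (or on) the directed line p → q. (Equivalently: for every other point r, the cross product (q − p) × (r − p) ≥ 0.)
Starting point (lowest x, tie lowest y): (-9, -9). Wrap until returning to start. Resulting hull: (-9, -9), (-5, -9), (7, -1), (8, 5), (-3, 10), (-9, -5).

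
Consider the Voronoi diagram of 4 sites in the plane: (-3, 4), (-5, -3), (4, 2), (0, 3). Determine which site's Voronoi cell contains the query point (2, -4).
Nearest site = (4, 2)

The Voronoi cell of site s contains exactly those query points closer to s than to any other site. Compute squared distances from q = (2, -4) to each site:
  (4 − 2)² + (2 − -4)² = 40
  (-5 − 2)² + (-3 − -4)² = 50
  (0 − 2)² + (3 − -4)² = 53
  (-3 − 2)² + (4 − -4)² = 89
Minimum is attained by (4, 2), so q lies in its Voronoi cell.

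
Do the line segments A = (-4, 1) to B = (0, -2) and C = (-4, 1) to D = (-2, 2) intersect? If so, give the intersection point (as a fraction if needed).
Yes; intersection at (-4, 1) (t = 0 on AB, s = 0 on CD)

Parametrize AB as A + t(B − A) = (-4 + 4 t, 1 + -3 t) and CD as C + s(D − C) = (-4 + 2 s, 1 + 1 s). Solve the linear system for (t, s). Determinant = -10 ≠ 0, so a unique intersection of the containing lines exists. Solution: t = 0, s = 0 — both in [0, 1], so the segments cross. Intersection point: (-4, 1).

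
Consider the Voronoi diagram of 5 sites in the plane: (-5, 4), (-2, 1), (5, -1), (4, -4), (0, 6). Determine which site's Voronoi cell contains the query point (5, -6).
Nearest site = (4, -4)

The Voronoi cell of site s contains exactly those query points closer to s than to any other site. Compute squared distances from q = (5, -6) to each site:
  (4 − 5)² + (-4 − -6)² = 5
  (5 − 5)² + (-1 − -6)² = 25
  (-2 − 5)² + (1 − -6)² = 98
  (0 − 5)² + (6 − -6)² = 169
  (-5 − 5)² + (4 − -6)² = 200
Minimum is attained by (4, -4), so q lies in its Voronoi cell.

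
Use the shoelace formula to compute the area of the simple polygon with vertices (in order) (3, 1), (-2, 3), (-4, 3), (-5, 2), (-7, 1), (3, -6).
Area = 93/2

Shoelace formula: Area = (1/2) |Σ_i (x_i · y_{i+1} − x_{i+1} · y_i)| (indices mod n). Compute each cross term:
  (3)(3) − (-2)(1) = 11
  (-2)(3) − (-4)(3) = 6
  (-4)(2) − (-5)(3) = 7
  (-5)(1) − (-7)(2) = 9
  (-7)(-6) − (3)(1) = 39
  (3)(1) − (3)(-6) = 21
Sum = 93, so (signed) Area = 93/2 = 93/2, |Area| = 93/2.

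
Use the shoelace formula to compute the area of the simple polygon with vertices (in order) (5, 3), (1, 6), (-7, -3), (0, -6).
Area = 69

Shoelace formula: Area = (1/2) |Σ_i (x_i · y_{i+1} − x_{i+1} · y_i)| (indices mod n). Compute each cross term:
  (5)(6) − (1)(3) = 27
  (1)(-3) − (-7)(6) = 39
  (-7)(-6) − (0)(-3) = 42
  (0)(3) − (5)(-6) = 30
Sum = 138, so (signed) Area = 138/2 = 69, |Area| = 69.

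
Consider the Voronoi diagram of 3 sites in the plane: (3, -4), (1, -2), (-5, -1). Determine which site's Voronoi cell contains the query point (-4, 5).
Nearest site = (-5, -1)

The Voronoi cell of site s contains exactly those query points closer to s than to any other site. Compute squared distances from q = (-4, 5) to each site:
  (-5 − -4)² + (-1 − 5)² = 37
  (1 − -4)² + (-2 − 5)² = 74
  (3 − -4)² + (-4 − 5)² = 130
Minimum is attained by (-5, -1), so q lies in its Voronoi cell.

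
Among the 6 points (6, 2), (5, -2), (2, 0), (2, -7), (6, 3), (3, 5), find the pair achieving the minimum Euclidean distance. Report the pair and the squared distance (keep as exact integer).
Pair = ((6, 2), (6, 3)); squared distance = 1

Compute all C(6, 2) = 15 pairwise squared distances (x_i − x_j)² + (y_i − y_j)². The minimum is 1, attained by the pair ((6, 2), (6, 3)).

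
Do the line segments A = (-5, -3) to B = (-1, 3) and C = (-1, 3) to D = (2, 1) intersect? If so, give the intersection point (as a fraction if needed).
Yes; intersection at (-1, 3) (t = 1 on AB, s = 0 on CD)

Parametrize AB as A + t(B − A) = (-5 + 4 t, -3 + 6 t) and CD as C + s(D − C) = (-1 + 3 s, 3 + -2 s). Solve the linear system for (t, s). Determinant = 26 ≠ 0, so a unique intersection of the containing lines exists. Solution: t = 1, s = 0 — both in [0, 1], so the segments cross. Intersection point: (-1, 3).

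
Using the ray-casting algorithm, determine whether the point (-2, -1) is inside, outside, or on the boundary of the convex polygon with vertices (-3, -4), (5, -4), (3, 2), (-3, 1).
The point (-2, -1) lies strictly inside the polygon

Cast a horizontal ray to the right from the query point and count how many polygon edges it crosses (each edge strictly once or zero times, handled with the usual half-open convention). 
Parity of crossings → odd ⇒ inside.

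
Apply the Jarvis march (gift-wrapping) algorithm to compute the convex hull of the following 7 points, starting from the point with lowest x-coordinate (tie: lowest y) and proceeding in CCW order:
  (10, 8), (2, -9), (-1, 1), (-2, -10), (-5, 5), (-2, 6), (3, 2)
Hull (CCW) = [(-5, 5), (-2, -10), (2, -9), (10, 8), (-2, 6)]

Jarvis march: at each step, from the current hull vertex p, select the next vertex q as the point such that every other point lies strictly to the left of (or on) the directed line p → q. (Equivalently: for every other point r, the cross product (q − p) × (r − p) ≥ 0.)
Starting point (lowest x, tie lowest y): (-5, 5). Wrap until returning to start. Resulting hull: (-5, 5), (-2, -10), (2, -9), (10, 8), (-2, 6).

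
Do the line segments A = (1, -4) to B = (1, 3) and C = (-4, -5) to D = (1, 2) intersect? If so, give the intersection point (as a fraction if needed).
Yes; intersection at (1, 2) (t = 6/7 on AB, s = 1 on CD)

Parametrize AB as A + t(B − A) = (1 + 0 t, -4 + 7 t) and CD as C + s(D − C) = (-4 + 5 s, -5 + 7 s). Solve the linear system for (t, s). Determinant = 35 ≠ 0, so a unique intersection of the containing lines exists. Solution: t = 6/7, s = 1 — both in [0, 1], so the segments cross. Intersection point: (1, 2).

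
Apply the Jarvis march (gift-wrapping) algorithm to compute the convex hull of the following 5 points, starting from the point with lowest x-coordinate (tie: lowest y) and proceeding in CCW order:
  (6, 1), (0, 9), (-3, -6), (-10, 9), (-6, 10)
Hull (CCW) = [(-10, 9), (-3, -6), (6, 1), (0, 9), (-6, 10)]

Jarvis march: at each step, from the current hull vertex p, select the next vertex q as the point such that every other point lies strictly to the left of (or on) the directed line p → q. (Equivalently: for every other point r, the cross product (q − p) × (r − p) ≥ 0.)
Starting point (lowest x, tie lowest y): (-10, 9). Wrap until returning to start. Resulting hull: (-10, 9), (-3, -6), (6, 1), (0, 9), (-6, 10).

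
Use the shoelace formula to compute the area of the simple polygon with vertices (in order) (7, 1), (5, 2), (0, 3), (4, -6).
Area = 29

Shoelace formula: Area = (1/2) |Σ_i (x_i · y_{i+1} − x_{i+1} · y_i)| (indices mod n). Compute each cross term:
  (7)(2) − (5)(1) = 9
  (5)(3) − (0)(2) = 15
  (0)(-6) − (4)(3) = -12
  (4)(1) − (7)(-6) = 46
Sum = 58, so (signed) Area = 58/2 = 29, |Area| = 29.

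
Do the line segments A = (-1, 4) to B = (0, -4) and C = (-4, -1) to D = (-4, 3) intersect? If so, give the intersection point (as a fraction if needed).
No (intersection of containing lines falls outside at least one segment)

Parametrize and solve: t = -3, s = 29/4. At least one of these is outside [0, 1], so the segments do not intersect.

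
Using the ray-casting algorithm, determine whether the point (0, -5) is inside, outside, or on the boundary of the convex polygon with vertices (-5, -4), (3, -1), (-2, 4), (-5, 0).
The point (0, -5) lies strictly outside the polygon

Cast a horizontal ray to the right from the query point and count how many polygon edges it crosses (each edge strictly once or zero times, handled with the usual half-open convention). 
Parity of crossings → even ⇒ outside.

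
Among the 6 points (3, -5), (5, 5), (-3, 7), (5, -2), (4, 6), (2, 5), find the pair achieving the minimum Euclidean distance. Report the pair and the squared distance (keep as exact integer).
Pair = ((5, 5), (4, 6)); squared distance = 2

Compute all C(6, 2) = 15 pairwise squared distances (x_i − x_j)² + (y_i − y_j)². The minimum is 2, attained by the pair ((5, 5), (4, 6)).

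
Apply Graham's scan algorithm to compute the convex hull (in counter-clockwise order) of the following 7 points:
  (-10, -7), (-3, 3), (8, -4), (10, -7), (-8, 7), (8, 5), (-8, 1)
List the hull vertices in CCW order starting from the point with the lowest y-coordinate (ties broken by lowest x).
Hull (CCW) = [(-10, -7), (10, -7), (8, 5), (-8, 7)]

Graham scan procedure:
  1. Find the pivot p₀ = point with lowest y (tie → lowest x): (-10, -7).
  2. Sort the remaining points by polar angle around p₀.
  3. Walk through sorted points, maintaining a stack; pop the top while the last three entries make a non-left turn (cross product ≤ 0).
  4. Final stack is the convex hull in CCW order: (-10, -7), (10, -7), (8, 5), (-8, 7).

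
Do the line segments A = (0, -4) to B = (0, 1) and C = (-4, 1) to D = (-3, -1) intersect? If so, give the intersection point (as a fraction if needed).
No (intersection of containing lines falls outside at least one segment)

Parametrize and solve: t = -3/5, s = 4. At least one of these is outside [0, 1], so the segments do not intersect.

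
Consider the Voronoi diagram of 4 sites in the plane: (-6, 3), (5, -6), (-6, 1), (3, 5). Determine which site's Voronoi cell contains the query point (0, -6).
Nearest site = (5, -6)

The Voronoi cell of site s contains exactly those query points closer to s than to any other site. Compute squared distances from q = (0, -6) to each site:
  (5 − 0)² + (-6 − -6)² = 25
  (-6 − 0)² + (1 − -6)² = 85
  (-6 − 0)² + (3 − -6)² = 117
  (3 − 0)² + (5 − -6)² = 130
Minimum is attained by (5, -6), so q lies in its Voronoi cell.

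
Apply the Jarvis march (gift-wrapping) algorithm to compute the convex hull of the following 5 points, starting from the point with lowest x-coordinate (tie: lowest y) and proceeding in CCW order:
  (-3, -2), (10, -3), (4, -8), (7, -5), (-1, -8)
Hull (CCW) = [(-3, -2), (-1, -8), (4, -8), (10, -3)]

Jarvis march: at each step, from the current hull vertex p, select the next vertex q as the point such that every other point lies strictly to the left of (or on) the directed line p → q. (Equivalently: for every other point r, the cross product (q − p) × (r − p) ≥ 0.)
Starting point (lowest x, tie lowest y): (-3, -2). Wrap until returning to start. Resulting hull: (-3, -2), (-1, -8), (4, -8), (10, -3).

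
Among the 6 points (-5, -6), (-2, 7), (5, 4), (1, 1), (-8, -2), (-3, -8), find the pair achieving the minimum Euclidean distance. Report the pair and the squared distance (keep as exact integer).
Pair = ((-5, -6), (-3, -8)); squared distance = 8

Compute all C(6, 2) = 15 pairwise squared distances (x_i − x_j)² + (y_i − y_j)². The minimum is 8, attained by the pair ((-5, -6), (-3, -8)).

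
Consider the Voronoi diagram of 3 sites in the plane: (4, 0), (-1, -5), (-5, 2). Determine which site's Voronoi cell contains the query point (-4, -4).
Nearest site = (-1, -5)

The Voronoi cell of site s contains exactly those query points closer to s than to any other site. Compute squared distances from q = (-4, -4) to each site:
  (-1 − -4)² + (-5 − -4)² = 10
  (-5 − -4)² + (2 − -4)² = 37
  (4 − -4)² + (0 − -4)² = 80
Minimum is attained by (-1, -5), so q lies in its Voronoi cell.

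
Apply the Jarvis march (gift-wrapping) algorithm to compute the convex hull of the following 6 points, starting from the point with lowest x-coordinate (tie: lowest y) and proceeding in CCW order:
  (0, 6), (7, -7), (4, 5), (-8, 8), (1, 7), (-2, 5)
Hull (CCW) = [(-8, 8), (7, -7), (4, 5), (1, 7)]

Jarvis march: at each step, from the current hull vertex p, select the next vertex q as the point such that every other point lies strictly to the left of (or on) the directed line p → q. (Equivalently: for every other point r, the cross product (q − p) × (r − p) ≥ 0.)
Starting point (lowest x, tie lowest y): (-8, 8). Wrap until returning to start. Resulting hull: (-8, 8), (7, -7), (4, 5), (1, 7).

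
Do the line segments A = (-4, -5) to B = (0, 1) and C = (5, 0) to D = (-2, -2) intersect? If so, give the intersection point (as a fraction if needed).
Yes; intersection at (-2, -2) (t = 1/2 on AB, s = 1 on CD)

Parametrize AB as A + t(B − A) = (-4 + 4 t, -5 + 6 t) and CD as C + s(D − C) = (5 + -7 s, 0 + -2 s). Solve the linear system for (t, s). Determinant = -34 ≠ 0, so a unique intersection of the containing lines exists. Solution: t = 1/2, s = 1 — both in [0, 1], so the segments cross. Intersection point: (-2, -2).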